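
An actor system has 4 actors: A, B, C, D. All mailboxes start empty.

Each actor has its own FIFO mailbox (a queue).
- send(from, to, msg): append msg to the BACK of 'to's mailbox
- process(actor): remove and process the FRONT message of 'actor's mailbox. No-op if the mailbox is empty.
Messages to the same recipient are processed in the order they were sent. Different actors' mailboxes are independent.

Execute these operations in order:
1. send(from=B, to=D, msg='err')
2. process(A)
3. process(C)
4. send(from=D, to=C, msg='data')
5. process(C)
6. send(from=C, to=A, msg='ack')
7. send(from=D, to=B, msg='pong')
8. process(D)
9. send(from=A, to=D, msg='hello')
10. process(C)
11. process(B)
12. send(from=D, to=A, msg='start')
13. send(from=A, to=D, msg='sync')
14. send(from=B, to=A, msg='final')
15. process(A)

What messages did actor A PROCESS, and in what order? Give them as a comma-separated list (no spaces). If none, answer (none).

After 1 (send(from=B, to=D, msg='err')): A:[] B:[] C:[] D:[err]
After 2 (process(A)): A:[] B:[] C:[] D:[err]
After 3 (process(C)): A:[] B:[] C:[] D:[err]
After 4 (send(from=D, to=C, msg='data')): A:[] B:[] C:[data] D:[err]
After 5 (process(C)): A:[] B:[] C:[] D:[err]
After 6 (send(from=C, to=A, msg='ack')): A:[ack] B:[] C:[] D:[err]
After 7 (send(from=D, to=B, msg='pong')): A:[ack] B:[pong] C:[] D:[err]
After 8 (process(D)): A:[ack] B:[pong] C:[] D:[]
After 9 (send(from=A, to=D, msg='hello')): A:[ack] B:[pong] C:[] D:[hello]
After 10 (process(C)): A:[ack] B:[pong] C:[] D:[hello]
After 11 (process(B)): A:[ack] B:[] C:[] D:[hello]
After 12 (send(from=D, to=A, msg='start')): A:[ack,start] B:[] C:[] D:[hello]
After 13 (send(from=A, to=D, msg='sync')): A:[ack,start] B:[] C:[] D:[hello,sync]
After 14 (send(from=B, to=A, msg='final')): A:[ack,start,final] B:[] C:[] D:[hello,sync]
After 15 (process(A)): A:[start,final] B:[] C:[] D:[hello,sync]

Answer: ack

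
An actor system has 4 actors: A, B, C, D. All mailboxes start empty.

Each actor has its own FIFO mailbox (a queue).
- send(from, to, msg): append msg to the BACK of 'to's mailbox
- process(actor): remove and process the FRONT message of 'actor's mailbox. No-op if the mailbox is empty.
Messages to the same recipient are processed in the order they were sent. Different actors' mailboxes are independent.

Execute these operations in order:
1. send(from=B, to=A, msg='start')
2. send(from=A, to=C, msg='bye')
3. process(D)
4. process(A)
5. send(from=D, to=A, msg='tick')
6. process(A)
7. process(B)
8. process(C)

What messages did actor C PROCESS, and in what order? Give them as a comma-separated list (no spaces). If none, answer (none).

After 1 (send(from=B, to=A, msg='start')): A:[start] B:[] C:[] D:[]
After 2 (send(from=A, to=C, msg='bye')): A:[start] B:[] C:[bye] D:[]
After 3 (process(D)): A:[start] B:[] C:[bye] D:[]
After 4 (process(A)): A:[] B:[] C:[bye] D:[]
After 5 (send(from=D, to=A, msg='tick')): A:[tick] B:[] C:[bye] D:[]
After 6 (process(A)): A:[] B:[] C:[bye] D:[]
After 7 (process(B)): A:[] B:[] C:[bye] D:[]
After 8 (process(C)): A:[] B:[] C:[] D:[]

Answer: bye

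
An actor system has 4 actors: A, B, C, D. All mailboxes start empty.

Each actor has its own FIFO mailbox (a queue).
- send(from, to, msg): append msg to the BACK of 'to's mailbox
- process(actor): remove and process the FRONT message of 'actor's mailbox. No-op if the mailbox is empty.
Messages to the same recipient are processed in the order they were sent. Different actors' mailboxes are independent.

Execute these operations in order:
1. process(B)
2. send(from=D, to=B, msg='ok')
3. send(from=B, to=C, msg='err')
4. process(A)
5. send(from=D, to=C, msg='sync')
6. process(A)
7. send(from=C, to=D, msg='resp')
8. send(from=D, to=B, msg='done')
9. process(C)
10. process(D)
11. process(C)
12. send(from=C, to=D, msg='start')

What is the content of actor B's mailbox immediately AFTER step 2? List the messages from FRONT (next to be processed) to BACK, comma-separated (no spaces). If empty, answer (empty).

After 1 (process(B)): A:[] B:[] C:[] D:[]
After 2 (send(from=D, to=B, msg='ok')): A:[] B:[ok] C:[] D:[]

ok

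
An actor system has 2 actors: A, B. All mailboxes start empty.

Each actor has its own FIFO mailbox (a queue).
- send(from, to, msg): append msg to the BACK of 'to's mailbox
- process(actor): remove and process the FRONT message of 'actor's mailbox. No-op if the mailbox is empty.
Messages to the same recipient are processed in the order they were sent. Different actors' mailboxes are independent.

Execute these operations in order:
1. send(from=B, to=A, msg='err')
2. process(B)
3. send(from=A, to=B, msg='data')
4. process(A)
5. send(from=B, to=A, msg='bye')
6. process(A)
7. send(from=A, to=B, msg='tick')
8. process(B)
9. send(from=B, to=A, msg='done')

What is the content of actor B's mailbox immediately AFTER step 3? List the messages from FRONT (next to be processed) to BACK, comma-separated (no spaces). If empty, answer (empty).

After 1 (send(from=B, to=A, msg='err')): A:[err] B:[]
After 2 (process(B)): A:[err] B:[]
After 3 (send(from=A, to=B, msg='data')): A:[err] B:[data]

data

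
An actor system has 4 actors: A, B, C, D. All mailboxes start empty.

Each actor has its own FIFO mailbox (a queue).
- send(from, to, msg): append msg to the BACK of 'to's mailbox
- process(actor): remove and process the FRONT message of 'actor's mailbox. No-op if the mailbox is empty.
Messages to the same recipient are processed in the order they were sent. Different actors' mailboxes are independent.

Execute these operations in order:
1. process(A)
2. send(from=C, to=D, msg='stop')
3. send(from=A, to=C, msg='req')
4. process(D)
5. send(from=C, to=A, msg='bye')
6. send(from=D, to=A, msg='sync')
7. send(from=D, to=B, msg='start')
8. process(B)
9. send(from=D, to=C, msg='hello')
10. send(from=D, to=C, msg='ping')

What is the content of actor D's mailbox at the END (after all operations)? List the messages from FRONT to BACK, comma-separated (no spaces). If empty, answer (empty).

Answer: (empty)

Derivation:
After 1 (process(A)): A:[] B:[] C:[] D:[]
After 2 (send(from=C, to=D, msg='stop')): A:[] B:[] C:[] D:[stop]
After 3 (send(from=A, to=C, msg='req')): A:[] B:[] C:[req] D:[stop]
After 4 (process(D)): A:[] B:[] C:[req] D:[]
After 5 (send(from=C, to=A, msg='bye')): A:[bye] B:[] C:[req] D:[]
After 6 (send(from=D, to=A, msg='sync')): A:[bye,sync] B:[] C:[req] D:[]
After 7 (send(from=D, to=B, msg='start')): A:[bye,sync] B:[start] C:[req] D:[]
After 8 (process(B)): A:[bye,sync] B:[] C:[req] D:[]
After 9 (send(from=D, to=C, msg='hello')): A:[bye,sync] B:[] C:[req,hello] D:[]
After 10 (send(from=D, to=C, msg='ping')): A:[bye,sync] B:[] C:[req,hello,ping] D:[]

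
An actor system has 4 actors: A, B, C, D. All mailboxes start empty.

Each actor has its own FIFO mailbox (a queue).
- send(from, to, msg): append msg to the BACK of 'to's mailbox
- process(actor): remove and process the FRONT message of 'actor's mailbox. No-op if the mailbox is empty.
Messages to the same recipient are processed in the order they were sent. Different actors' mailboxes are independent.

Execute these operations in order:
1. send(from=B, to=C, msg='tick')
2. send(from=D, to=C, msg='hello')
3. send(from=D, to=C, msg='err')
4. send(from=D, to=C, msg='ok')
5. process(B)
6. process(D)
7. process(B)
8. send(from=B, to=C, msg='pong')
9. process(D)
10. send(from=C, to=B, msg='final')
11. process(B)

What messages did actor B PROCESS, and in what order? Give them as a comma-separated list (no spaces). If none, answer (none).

Answer: final

Derivation:
After 1 (send(from=B, to=C, msg='tick')): A:[] B:[] C:[tick] D:[]
After 2 (send(from=D, to=C, msg='hello')): A:[] B:[] C:[tick,hello] D:[]
After 3 (send(from=D, to=C, msg='err')): A:[] B:[] C:[tick,hello,err] D:[]
After 4 (send(from=D, to=C, msg='ok')): A:[] B:[] C:[tick,hello,err,ok] D:[]
After 5 (process(B)): A:[] B:[] C:[tick,hello,err,ok] D:[]
After 6 (process(D)): A:[] B:[] C:[tick,hello,err,ok] D:[]
After 7 (process(B)): A:[] B:[] C:[tick,hello,err,ok] D:[]
After 8 (send(from=B, to=C, msg='pong')): A:[] B:[] C:[tick,hello,err,ok,pong] D:[]
After 9 (process(D)): A:[] B:[] C:[tick,hello,err,ok,pong] D:[]
After 10 (send(from=C, to=B, msg='final')): A:[] B:[final] C:[tick,hello,err,ok,pong] D:[]
After 11 (process(B)): A:[] B:[] C:[tick,hello,err,ok,pong] D:[]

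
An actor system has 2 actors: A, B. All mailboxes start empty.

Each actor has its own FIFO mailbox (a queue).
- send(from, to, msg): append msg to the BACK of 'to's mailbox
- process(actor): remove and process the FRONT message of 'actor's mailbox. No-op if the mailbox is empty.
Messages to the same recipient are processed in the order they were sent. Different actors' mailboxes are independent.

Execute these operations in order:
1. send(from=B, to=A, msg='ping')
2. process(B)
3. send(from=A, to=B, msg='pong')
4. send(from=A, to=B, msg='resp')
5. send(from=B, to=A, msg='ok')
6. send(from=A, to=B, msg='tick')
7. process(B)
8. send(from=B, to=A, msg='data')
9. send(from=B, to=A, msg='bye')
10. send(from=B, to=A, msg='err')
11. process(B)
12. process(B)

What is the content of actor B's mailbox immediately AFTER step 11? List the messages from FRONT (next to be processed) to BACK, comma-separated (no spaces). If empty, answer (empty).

After 1 (send(from=B, to=A, msg='ping')): A:[ping] B:[]
After 2 (process(B)): A:[ping] B:[]
After 3 (send(from=A, to=B, msg='pong')): A:[ping] B:[pong]
After 4 (send(from=A, to=B, msg='resp')): A:[ping] B:[pong,resp]
After 5 (send(from=B, to=A, msg='ok')): A:[ping,ok] B:[pong,resp]
After 6 (send(from=A, to=B, msg='tick')): A:[ping,ok] B:[pong,resp,tick]
After 7 (process(B)): A:[ping,ok] B:[resp,tick]
After 8 (send(from=B, to=A, msg='data')): A:[ping,ok,data] B:[resp,tick]
After 9 (send(from=B, to=A, msg='bye')): A:[ping,ok,data,bye] B:[resp,tick]
After 10 (send(from=B, to=A, msg='err')): A:[ping,ok,data,bye,err] B:[resp,tick]
After 11 (process(B)): A:[ping,ok,data,bye,err] B:[tick]

tick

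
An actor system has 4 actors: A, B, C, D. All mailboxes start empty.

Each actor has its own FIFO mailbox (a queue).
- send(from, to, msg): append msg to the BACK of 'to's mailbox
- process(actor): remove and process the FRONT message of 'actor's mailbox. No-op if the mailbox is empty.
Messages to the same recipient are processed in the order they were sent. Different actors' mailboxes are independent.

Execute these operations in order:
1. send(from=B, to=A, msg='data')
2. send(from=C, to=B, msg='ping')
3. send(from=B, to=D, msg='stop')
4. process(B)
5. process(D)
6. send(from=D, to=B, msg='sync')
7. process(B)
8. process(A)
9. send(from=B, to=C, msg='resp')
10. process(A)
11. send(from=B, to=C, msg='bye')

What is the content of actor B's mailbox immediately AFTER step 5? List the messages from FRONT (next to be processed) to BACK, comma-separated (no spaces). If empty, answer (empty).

After 1 (send(from=B, to=A, msg='data')): A:[data] B:[] C:[] D:[]
After 2 (send(from=C, to=B, msg='ping')): A:[data] B:[ping] C:[] D:[]
After 3 (send(from=B, to=D, msg='stop')): A:[data] B:[ping] C:[] D:[stop]
After 4 (process(B)): A:[data] B:[] C:[] D:[stop]
After 5 (process(D)): A:[data] B:[] C:[] D:[]

(empty)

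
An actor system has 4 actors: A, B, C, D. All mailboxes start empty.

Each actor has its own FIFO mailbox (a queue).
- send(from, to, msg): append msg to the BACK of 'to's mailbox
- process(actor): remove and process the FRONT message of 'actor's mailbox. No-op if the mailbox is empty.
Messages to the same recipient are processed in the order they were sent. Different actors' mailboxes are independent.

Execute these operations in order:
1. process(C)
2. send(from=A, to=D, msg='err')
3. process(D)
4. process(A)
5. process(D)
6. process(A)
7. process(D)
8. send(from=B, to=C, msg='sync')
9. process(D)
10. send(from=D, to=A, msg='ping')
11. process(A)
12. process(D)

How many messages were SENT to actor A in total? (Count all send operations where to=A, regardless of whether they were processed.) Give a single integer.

After 1 (process(C)): A:[] B:[] C:[] D:[]
After 2 (send(from=A, to=D, msg='err')): A:[] B:[] C:[] D:[err]
After 3 (process(D)): A:[] B:[] C:[] D:[]
After 4 (process(A)): A:[] B:[] C:[] D:[]
After 5 (process(D)): A:[] B:[] C:[] D:[]
After 6 (process(A)): A:[] B:[] C:[] D:[]
After 7 (process(D)): A:[] B:[] C:[] D:[]
After 8 (send(from=B, to=C, msg='sync')): A:[] B:[] C:[sync] D:[]
After 9 (process(D)): A:[] B:[] C:[sync] D:[]
After 10 (send(from=D, to=A, msg='ping')): A:[ping] B:[] C:[sync] D:[]
After 11 (process(A)): A:[] B:[] C:[sync] D:[]
After 12 (process(D)): A:[] B:[] C:[sync] D:[]

Answer: 1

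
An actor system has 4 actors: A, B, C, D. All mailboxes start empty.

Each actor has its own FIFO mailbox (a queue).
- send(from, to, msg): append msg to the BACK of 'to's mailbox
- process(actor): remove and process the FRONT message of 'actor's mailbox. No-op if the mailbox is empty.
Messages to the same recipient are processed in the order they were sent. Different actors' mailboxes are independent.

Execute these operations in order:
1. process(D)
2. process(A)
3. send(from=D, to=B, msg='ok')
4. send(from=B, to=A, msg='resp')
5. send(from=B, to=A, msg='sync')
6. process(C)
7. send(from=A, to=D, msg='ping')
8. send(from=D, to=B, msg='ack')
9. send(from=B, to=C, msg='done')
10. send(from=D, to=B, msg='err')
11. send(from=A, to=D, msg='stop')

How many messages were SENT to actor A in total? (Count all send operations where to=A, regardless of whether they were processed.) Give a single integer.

Answer: 2

Derivation:
After 1 (process(D)): A:[] B:[] C:[] D:[]
After 2 (process(A)): A:[] B:[] C:[] D:[]
After 3 (send(from=D, to=B, msg='ok')): A:[] B:[ok] C:[] D:[]
After 4 (send(from=B, to=A, msg='resp')): A:[resp] B:[ok] C:[] D:[]
After 5 (send(from=B, to=A, msg='sync')): A:[resp,sync] B:[ok] C:[] D:[]
After 6 (process(C)): A:[resp,sync] B:[ok] C:[] D:[]
After 7 (send(from=A, to=D, msg='ping')): A:[resp,sync] B:[ok] C:[] D:[ping]
After 8 (send(from=D, to=B, msg='ack')): A:[resp,sync] B:[ok,ack] C:[] D:[ping]
After 9 (send(from=B, to=C, msg='done')): A:[resp,sync] B:[ok,ack] C:[done] D:[ping]
After 10 (send(from=D, to=B, msg='err')): A:[resp,sync] B:[ok,ack,err] C:[done] D:[ping]
After 11 (send(from=A, to=D, msg='stop')): A:[resp,sync] B:[ok,ack,err] C:[done] D:[ping,stop]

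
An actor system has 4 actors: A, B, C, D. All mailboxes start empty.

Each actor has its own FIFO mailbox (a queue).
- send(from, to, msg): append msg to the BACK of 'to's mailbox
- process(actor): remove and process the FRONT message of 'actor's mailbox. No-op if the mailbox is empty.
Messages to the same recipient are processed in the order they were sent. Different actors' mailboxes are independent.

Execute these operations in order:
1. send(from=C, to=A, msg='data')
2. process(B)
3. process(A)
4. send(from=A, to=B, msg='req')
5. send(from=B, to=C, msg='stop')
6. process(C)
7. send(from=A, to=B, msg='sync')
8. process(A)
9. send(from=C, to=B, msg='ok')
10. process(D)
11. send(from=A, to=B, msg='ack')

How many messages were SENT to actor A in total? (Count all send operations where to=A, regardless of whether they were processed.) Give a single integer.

After 1 (send(from=C, to=A, msg='data')): A:[data] B:[] C:[] D:[]
After 2 (process(B)): A:[data] B:[] C:[] D:[]
After 3 (process(A)): A:[] B:[] C:[] D:[]
After 4 (send(from=A, to=B, msg='req')): A:[] B:[req] C:[] D:[]
After 5 (send(from=B, to=C, msg='stop')): A:[] B:[req] C:[stop] D:[]
After 6 (process(C)): A:[] B:[req] C:[] D:[]
After 7 (send(from=A, to=B, msg='sync')): A:[] B:[req,sync] C:[] D:[]
After 8 (process(A)): A:[] B:[req,sync] C:[] D:[]
After 9 (send(from=C, to=B, msg='ok')): A:[] B:[req,sync,ok] C:[] D:[]
After 10 (process(D)): A:[] B:[req,sync,ok] C:[] D:[]
After 11 (send(from=A, to=B, msg='ack')): A:[] B:[req,sync,ok,ack] C:[] D:[]

Answer: 1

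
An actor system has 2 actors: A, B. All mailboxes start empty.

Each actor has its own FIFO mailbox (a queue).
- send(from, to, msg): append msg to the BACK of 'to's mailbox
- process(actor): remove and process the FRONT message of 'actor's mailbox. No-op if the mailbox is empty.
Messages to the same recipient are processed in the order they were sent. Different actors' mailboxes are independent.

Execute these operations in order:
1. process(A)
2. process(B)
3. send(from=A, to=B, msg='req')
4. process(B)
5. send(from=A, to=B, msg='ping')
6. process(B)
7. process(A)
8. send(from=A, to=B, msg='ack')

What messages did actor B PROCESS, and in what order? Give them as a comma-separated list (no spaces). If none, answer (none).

Answer: req,ping

Derivation:
After 1 (process(A)): A:[] B:[]
After 2 (process(B)): A:[] B:[]
After 3 (send(from=A, to=B, msg='req')): A:[] B:[req]
After 4 (process(B)): A:[] B:[]
After 5 (send(from=A, to=B, msg='ping')): A:[] B:[ping]
After 6 (process(B)): A:[] B:[]
After 7 (process(A)): A:[] B:[]
After 8 (send(from=A, to=B, msg='ack')): A:[] B:[ack]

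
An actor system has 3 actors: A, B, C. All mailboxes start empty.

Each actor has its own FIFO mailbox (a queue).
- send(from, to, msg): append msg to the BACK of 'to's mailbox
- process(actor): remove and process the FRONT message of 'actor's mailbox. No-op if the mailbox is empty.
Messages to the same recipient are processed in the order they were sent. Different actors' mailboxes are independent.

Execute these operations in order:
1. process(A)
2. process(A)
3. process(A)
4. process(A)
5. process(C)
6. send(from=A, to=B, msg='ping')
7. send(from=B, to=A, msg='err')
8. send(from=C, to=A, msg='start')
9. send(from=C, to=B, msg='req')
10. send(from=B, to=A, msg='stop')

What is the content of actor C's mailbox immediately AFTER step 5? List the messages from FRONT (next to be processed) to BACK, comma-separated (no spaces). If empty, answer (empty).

After 1 (process(A)): A:[] B:[] C:[]
After 2 (process(A)): A:[] B:[] C:[]
After 3 (process(A)): A:[] B:[] C:[]
After 4 (process(A)): A:[] B:[] C:[]
After 5 (process(C)): A:[] B:[] C:[]

(empty)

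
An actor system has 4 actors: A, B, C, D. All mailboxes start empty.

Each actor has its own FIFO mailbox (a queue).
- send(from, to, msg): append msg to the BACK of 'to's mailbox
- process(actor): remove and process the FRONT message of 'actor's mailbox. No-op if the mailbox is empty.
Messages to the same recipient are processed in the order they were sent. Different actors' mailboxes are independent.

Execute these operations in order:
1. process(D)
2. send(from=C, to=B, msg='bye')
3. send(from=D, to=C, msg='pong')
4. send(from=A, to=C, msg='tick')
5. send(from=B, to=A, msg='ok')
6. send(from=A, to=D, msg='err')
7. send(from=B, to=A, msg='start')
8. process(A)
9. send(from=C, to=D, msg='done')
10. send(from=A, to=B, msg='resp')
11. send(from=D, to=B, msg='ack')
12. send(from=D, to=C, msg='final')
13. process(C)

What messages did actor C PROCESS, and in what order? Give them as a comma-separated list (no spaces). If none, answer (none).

Answer: pong

Derivation:
After 1 (process(D)): A:[] B:[] C:[] D:[]
After 2 (send(from=C, to=B, msg='bye')): A:[] B:[bye] C:[] D:[]
After 3 (send(from=D, to=C, msg='pong')): A:[] B:[bye] C:[pong] D:[]
After 4 (send(from=A, to=C, msg='tick')): A:[] B:[bye] C:[pong,tick] D:[]
After 5 (send(from=B, to=A, msg='ok')): A:[ok] B:[bye] C:[pong,tick] D:[]
After 6 (send(from=A, to=D, msg='err')): A:[ok] B:[bye] C:[pong,tick] D:[err]
After 7 (send(from=B, to=A, msg='start')): A:[ok,start] B:[bye] C:[pong,tick] D:[err]
After 8 (process(A)): A:[start] B:[bye] C:[pong,tick] D:[err]
After 9 (send(from=C, to=D, msg='done')): A:[start] B:[bye] C:[pong,tick] D:[err,done]
After 10 (send(from=A, to=B, msg='resp')): A:[start] B:[bye,resp] C:[pong,tick] D:[err,done]
After 11 (send(from=D, to=B, msg='ack')): A:[start] B:[bye,resp,ack] C:[pong,tick] D:[err,done]
After 12 (send(from=D, to=C, msg='final')): A:[start] B:[bye,resp,ack] C:[pong,tick,final] D:[err,done]
After 13 (process(C)): A:[start] B:[bye,resp,ack] C:[tick,final] D:[err,done]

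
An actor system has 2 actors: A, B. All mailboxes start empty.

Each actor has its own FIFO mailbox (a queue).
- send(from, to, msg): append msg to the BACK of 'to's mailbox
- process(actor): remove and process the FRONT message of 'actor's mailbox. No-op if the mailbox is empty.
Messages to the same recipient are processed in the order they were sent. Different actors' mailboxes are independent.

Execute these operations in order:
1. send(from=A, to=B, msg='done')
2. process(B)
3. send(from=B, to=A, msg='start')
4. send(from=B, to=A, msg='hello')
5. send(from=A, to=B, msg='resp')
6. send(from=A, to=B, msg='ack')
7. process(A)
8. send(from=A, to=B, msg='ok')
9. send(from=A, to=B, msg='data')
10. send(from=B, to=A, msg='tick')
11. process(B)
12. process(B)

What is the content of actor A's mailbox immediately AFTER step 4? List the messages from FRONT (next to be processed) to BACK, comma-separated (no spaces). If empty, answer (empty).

After 1 (send(from=A, to=B, msg='done')): A:[] B:[done]
After 2 (process(B)): A:[] B:[]
After 3 (send(from=B, to=A, msg='start')): A:[start] B:[]
After 4 (send(from=B, to=A, msg='hello')): A:[start,hello] B:[]

start,hello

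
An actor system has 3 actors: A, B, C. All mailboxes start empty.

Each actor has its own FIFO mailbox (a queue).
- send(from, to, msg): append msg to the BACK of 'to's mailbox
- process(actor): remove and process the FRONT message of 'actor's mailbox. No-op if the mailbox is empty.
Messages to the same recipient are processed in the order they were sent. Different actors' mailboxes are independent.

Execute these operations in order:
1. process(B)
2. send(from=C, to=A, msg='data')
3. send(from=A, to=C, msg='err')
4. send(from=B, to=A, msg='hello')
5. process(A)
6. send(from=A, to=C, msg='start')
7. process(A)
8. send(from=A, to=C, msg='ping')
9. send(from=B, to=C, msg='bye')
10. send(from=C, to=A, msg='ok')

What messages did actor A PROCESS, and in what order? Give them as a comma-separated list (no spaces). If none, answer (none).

After 1 (process(B)): A:[] B:[] C:[]
After 2 (send(from=C, to=A, msg='data')): A:[data] B:[] C:[]
After 3 (send(from=A, to=C, msg='err')): A:[data] B:[] C:[err]
After 4 (send(from=B, to=A, msg='hello')): A:[data,hello] B:[] C:[err]
After 5 (process(A)): A:[hello] B:[] C:[err]
After 6 (send(from=A, to=C, msg='start')): A:[hello] B:[] C:[err,start]
After 7 (process(A)): A:[] B:[] C:[err,start]
After 8 (send(from=A, to=C, msg='ping')): A:[] B:[] C:[err,start,ping]
After 9 (send(from=B, to=C, msg='bye')): A:[] B:[] C:[err,start,ping,bye]
After 10 (send(from=C, to=A, msg='ok')): A:[ok] B:[] C:[err,start,ping,bye]

Answer: data,hello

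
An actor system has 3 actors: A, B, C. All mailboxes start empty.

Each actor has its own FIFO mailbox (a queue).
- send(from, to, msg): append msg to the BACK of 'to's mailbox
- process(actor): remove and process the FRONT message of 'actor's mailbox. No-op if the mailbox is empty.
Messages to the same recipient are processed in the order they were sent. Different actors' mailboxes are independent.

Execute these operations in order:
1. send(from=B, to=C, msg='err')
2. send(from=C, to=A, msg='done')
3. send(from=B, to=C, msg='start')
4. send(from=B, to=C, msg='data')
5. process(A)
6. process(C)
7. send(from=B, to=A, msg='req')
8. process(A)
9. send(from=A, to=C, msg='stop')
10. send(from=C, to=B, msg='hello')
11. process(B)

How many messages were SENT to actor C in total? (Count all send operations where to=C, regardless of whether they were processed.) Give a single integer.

Answer: 4

Derivation:
After 1 (send(from=B, to=C, msg='err')): A:[] B:[] C:[err]
After 2 (send(from=C, to=A, msg='done')): A:[done] B:[] C:[err]
After 3 (send(from=B, to=C, msg='start')): A:[done] B:[] C:[err,start]
After 4 (send(from=B, to=C, msg='data')): A:[done] B:[] C:[err,start,data]
After 5 (process(A)): A:[] B:[] C:[err,start,data]
After 6 (process(C)): A:[] B:[] C:[start,data]
After 7 (send(from=B, to=A, msg='req')): A:[req] B:[] C:[start,data]
After 8 (process(A)): A:[] B:[] C:[start,data]
After 9 (send(from=A, to=C, msg='stop')): A:[] B:[] C:[start,data,stop]
After 10 (send(from=C, to=B, msg='hello')): A:[] B:[hello] C:[start,data,stop]
After 11 (process(B)): A:[] B:[] C:[start,data,stop]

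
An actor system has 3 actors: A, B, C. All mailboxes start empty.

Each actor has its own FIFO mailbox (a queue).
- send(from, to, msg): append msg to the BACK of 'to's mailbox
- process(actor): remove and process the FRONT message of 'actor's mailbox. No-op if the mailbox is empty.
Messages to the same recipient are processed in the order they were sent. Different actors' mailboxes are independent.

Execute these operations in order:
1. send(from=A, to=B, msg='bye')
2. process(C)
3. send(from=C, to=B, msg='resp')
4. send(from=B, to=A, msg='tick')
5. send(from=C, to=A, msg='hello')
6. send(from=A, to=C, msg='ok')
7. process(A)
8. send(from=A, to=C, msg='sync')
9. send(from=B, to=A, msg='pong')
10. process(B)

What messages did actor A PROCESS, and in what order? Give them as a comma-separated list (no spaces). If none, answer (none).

Answer: tick

Derivation:
After 1 (send(from=A, to=B, msg='bye')): A:[] B:[bye] C:[]
After 2 (process(C)): A:[] B:[bye] C:[]
After 3 (send(from=C, to=B, msg='resp')): A:[] B:[bye,resp] C:[]
After 4 (send(from=B, to=A, msg='tick')): A:[tick] B:[bye,resp] C:[]
After 5 (send(from=C, to=A, msg='hello')): A:[tick,hello] B:[bye,resp] C:[]
After 6 (send(from=A, to=C, msg='ok')): A:[tick,hello] B:[bye,resp] C:[ok]
After 7 (process(A)): A:[hello] B:[bye,resp] C:[ok]
After 8 (send(from=A, to=C, msg='sync')): A:[hello] B:[bye,resp] C:[ok,sync]
After 9 (send(from=B, to=A, msg='pong')): A:[hello,pong] B:[bye,resp] C:[ok,sync]
After 10 (process(B)): A:[hello,pong] B:[resp] C:[ok,sync]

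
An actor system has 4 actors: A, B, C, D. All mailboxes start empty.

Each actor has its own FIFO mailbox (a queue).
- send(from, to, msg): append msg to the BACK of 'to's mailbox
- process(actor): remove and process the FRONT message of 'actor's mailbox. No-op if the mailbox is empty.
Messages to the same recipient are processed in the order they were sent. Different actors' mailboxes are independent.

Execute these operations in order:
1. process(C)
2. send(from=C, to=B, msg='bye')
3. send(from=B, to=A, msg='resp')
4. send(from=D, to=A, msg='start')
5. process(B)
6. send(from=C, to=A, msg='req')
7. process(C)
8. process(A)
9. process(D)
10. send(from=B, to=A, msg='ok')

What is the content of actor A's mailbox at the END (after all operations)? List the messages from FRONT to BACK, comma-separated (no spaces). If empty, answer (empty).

After 1 (process(C)): A:[] B:[] C:[] D:[]
After 2 (send(from=C, to=B, msg='bye')): A:[] B:[bye] C:[] D:[]
After 3 (send(from=B, to=A, msg='resp')): A:[resp] B:[bye] C:[] D:[]
After 4 (send(from=D, to=A, msg='start')): A:[resp,start] B:[bye] C:[] D:[]
After 5 (process(B)): A:[resp,start] B:[] C:[] D:[]
After 6 (send(from=C, to=A, msg='req')): A:[resp,start,req] B:[] C:[] D:[]
After 7 (process(C)): A:[resp,start,req] B:[] C:[] D:[]
After 8 (process(A)): A:[start,req] B:[] C:[] D:[]
After 9 (process(D)): A:[start,req] B:[] C:[] D:[]
After 10 (send(from=B, to=A, msg='ok')): A:[start,req,ok] B:[] C:[] D:[]

Answer: start,req,ok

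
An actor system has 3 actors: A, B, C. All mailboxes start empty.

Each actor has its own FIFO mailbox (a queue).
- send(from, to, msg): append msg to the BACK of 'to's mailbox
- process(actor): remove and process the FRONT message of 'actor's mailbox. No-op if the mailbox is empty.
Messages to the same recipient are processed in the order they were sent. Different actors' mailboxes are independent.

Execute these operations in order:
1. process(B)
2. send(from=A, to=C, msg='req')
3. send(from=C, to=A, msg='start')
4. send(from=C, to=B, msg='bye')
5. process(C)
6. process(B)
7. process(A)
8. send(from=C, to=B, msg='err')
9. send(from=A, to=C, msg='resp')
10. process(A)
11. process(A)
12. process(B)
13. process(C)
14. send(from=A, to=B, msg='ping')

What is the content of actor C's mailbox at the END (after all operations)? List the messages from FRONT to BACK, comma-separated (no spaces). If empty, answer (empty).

After 1 (process(B)): A:[] B:[] C:[]
After 2 (send(from=A, to=C, msg='req')): A:[] B:[] C:[req]
After 3 (send(from=C, to=A, msg='start')): A:[start] B:[] C:[req]
After 4 (send(from=C, to=B, msg='bye')): A:[start] B:[bye] C:[req]
After 5 (process(C)): A:[start] B:[bye] C:[]
After 6 (process(B)): A:[start] B:[] C:[]
After 7 (process(A)): A:[] B:[] C:[]
After 8 (send(from=C, to=B, msg='err')): A:[] B:[err] C:[]
After 9 (send(from=A, to=C, msg='resp')): A:[] B:[err] C:[resp]
After 10 (process(A)): A:[] B:[err] C:[resp]
After 11 (process(A)): A:[] B:[err] C:[resp]
After 12 (process(B)): A:[] B:[] C:[resp]
After 13 (process(C)): A:[] B:[] C:[]
After 14 (send(from=A, to=B, msg='ping')): A:[] B:[ping] C:[]

Answer: (empty)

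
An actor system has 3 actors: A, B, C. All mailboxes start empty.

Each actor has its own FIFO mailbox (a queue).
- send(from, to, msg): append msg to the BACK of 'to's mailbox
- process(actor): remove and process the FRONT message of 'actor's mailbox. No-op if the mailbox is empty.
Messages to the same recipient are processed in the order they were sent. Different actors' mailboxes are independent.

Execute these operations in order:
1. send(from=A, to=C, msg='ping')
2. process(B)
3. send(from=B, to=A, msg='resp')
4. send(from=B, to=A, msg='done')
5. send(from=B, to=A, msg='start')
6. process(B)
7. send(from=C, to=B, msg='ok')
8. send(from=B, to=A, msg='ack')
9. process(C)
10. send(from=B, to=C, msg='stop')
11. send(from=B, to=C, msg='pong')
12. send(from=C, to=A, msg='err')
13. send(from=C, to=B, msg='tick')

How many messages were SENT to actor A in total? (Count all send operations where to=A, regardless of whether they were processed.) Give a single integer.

After 1 (send(from=A, to=C, msg='ping')): A:[] B:[] C:[ping]
After 2 (process(B)): A:[] B:[] C:[ping]
After 3 (send(from=B, to=A, msg='resp')): A:[resp] B:[] C:[ping]
After 4 (send(from=B, to=A, msg='done')): A:[resp,done] B:[] C:[ping]
After 5 (send(from=B, to=A, msg='start')): A:[resp,done,start] B:[] C:[ping]
After 6 (process(B)): A:[resp,done,start] B:[] C:[ping]
After 7 (send(from=C, to=B, msg='ok')): A:[resp,done,start] B:[ok] C:[ping]
After 8 (send(from=B, to=A, msg='ack')): A:[resp,done,start,ack] B:[ok] C:[ping]
After 9 (process(C)): A:[resp,done,start,ack] B:[ok] C:[]
After 10 (send(from=B, to=C, msg='stop')): A:[resp,done,start,ack] B:[ok] C:[stop]
After 11 (send(from=B, to=C, msg='pong')): A:[resp,done,start,ack] B:[ok] C:[stop,pong]
After 12 (send(from=C, to=A, msg='err')): A:[resp,done,start,ack,err] B:[ok] C:[stop,pong]
After 13 (send(from=C, to=B, msg='tick')): A:[resp,done,start,ack,err] B:[ok,tick] C:[stop,pong]

Answer: 5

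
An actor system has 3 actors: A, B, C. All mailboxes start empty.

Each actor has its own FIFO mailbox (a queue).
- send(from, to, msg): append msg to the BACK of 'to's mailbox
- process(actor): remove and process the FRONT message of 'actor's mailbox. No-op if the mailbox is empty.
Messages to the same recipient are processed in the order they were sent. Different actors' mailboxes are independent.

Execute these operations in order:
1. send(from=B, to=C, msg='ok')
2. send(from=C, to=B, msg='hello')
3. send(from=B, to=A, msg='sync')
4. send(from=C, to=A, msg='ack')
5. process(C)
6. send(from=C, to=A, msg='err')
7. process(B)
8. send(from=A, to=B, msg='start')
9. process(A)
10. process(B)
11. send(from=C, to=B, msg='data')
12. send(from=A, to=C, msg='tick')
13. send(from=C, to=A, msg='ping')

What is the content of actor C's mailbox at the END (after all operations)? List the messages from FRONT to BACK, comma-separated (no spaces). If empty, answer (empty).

After 1 (send(from=B, to=C, msg='ok')): A:[] B:[] C:[ok]
After 2 (send(from=C, to=B, msg='hello')): A:[] B:[hello] C:[ok]
After 3 (send(from=B, to=A, msg='sync')): A:[sync] B:[hello] C:[ok]
After 4 (send(from=C, to=A, msg='ack')): A:[sync,ack] B:[hello] C:[ok]
After 5 (process(C)): A:[sync,ack] B:[hello] C:[]
After 6 (send(from=C, to=A, msg='err')): A:[sync,ack,err] B:[hello] C:[]
After 7 (process(B)): A:[sync,ack,err] B:[] C:[]
After 8 (send(from=A, to=B, msg='start')): A:[sync,ack,err] B:[start] C:[]
After 9 (process(A)): A:[ack,err] B:[start] C:[]
After 10 (process(B)): A:[ack,err] B:[] C:[]
After 11 (send(from=C, to=B, msg='data')): A:[ack,err] B:[data] C:[]
After 12 (send(from=A, to=C, msg='tick')): A:[ack,err] B:[data] C:[tick]
After 13 (send(from=C, to=A, msg='ping')): A:[ack,err,ping] B:[data] C:[tick]

Answer: tick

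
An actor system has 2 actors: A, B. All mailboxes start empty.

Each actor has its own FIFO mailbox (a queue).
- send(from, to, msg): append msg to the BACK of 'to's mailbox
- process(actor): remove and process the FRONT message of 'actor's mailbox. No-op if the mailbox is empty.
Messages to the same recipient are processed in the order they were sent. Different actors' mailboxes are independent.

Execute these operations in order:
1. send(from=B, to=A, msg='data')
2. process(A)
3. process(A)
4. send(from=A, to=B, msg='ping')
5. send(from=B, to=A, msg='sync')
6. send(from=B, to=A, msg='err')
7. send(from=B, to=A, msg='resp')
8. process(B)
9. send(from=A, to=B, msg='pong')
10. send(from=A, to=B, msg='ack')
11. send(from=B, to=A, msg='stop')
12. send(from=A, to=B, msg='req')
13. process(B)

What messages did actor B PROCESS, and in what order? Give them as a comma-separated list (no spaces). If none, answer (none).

Answer: ping,pong

Derivation:
After 1 (send(from=B, to=A, msg='data')): A:[data] B:[]
After 2 (process(A)): A:[] B:[]
After 3 (process(A)): A:[] B:[]
After 4 (send(from=A, to=B, msg='ping')): A:[] B:[ping]
After 5 (send(from=B, to=A, msg='sync')): A:[sync] B:[ping]
After 6 (send(from=B, to=A, msg='err')): A:[sync,err] B:[ping]
After 7 (send(from=B, to=A, msg='resp')): A:[sync,err,resp] B:[ping]
After 8 (process(B)): A:[sync,err,resp] B:[]
After 9 (send(from=A, to=B, msg='pong')): A:[sync,err,resp] B:[pong]
After 10 (send(from=A, to=B, msg='ack')): A:[sync,err,resp] B:[pong,ack]
After 11 (send(from=B, to=A, msg='stop')): A:[sync,err,resp,stop] B:[pong,ack]
After 12 (send(from=A, to=B, msg='req')): A:[sync,err,resp,stop] B:[pong,ack,req]
After 13 (process(B)): A:[sync,err,resp,stop] B:[ack,req]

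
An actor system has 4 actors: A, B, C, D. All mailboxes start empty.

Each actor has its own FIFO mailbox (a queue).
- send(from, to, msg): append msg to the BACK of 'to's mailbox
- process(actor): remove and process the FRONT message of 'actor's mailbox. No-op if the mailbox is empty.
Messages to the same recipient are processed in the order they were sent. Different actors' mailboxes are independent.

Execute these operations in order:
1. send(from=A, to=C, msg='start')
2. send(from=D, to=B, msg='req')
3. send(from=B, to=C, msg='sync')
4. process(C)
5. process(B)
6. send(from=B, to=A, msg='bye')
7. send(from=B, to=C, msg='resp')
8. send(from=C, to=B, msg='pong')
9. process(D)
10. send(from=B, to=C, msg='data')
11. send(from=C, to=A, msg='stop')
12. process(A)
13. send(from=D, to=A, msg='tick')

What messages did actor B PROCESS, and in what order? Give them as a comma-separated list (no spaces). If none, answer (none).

After 1 (send(from=A, to=C, msg='start')): A:[] B:[] C:[start] D:[]
After 2 (send(from=D, to=B, msg='req')): A:[] B:[req] C:[start] D:[]
After 3 (send(from=B, to=C, msg='sync')): A:[] B:[req] C:[start,sync] D:[]
After 4 (process(C)): A:[] B:[req] C:[sync] D:[]
After 5 (process(B)): A:[] B:[] C:[sync] D:[]
After 6 (send(from=B, to=A, msg='bye')): A:[bye] B:[] C:[sync] D:[]
After 7 (send(from=B, to=C, msg='resp')): A:[bye] B:[] C:[sync,resp] D:[]
After 8 (send(from=C, to=B, msg='pong')): A:[bye] B:[pong] C:[sync,resp] D:[]
After 9 (process(D)): A:[bye] B:[pong] C:[sync,resp] D:[]
After 10 (send(from=B, to=C, msg='data')): A:[bye] B:[pong] C:[sync,resp,data] D:[]
After 11 (send(from=C, to=A, msg='stop')): A:[bye,stop] B:[pong] C:[sync,resp,data] D:[]
After 12 (process(A)): A:[stop] B:[pong] C:[sync,resp,data] D:[]
After 13 (send(from=D, to=A, msg='tick')): A:[stop,tick] B:[pong] C:[sync,resp,data] D:[]

Answer: req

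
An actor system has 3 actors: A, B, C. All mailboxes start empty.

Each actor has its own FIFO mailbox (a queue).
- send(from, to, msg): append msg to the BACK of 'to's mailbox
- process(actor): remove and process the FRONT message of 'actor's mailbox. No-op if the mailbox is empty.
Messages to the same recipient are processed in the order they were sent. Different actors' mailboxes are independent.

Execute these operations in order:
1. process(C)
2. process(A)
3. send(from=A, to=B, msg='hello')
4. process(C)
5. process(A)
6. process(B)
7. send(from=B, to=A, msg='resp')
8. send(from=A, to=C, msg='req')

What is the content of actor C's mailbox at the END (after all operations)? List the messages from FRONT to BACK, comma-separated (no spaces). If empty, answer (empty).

Answer: req

Derivation:
After 1 (process(C)): A:[] B:[] C:[]
After 2 (process(A)): A:[] B:[] C:[]
After 3 (send(from=A, to=B, msg='hello')): A:[] B:[hello] C:[]
After 4 (process(C)): A:[] B:[hello] C:[]
After 5 (process(A)): A:[] B:[hello] C:[]
After 6 (process(B)): A:[] B:[] C:[]
After 7 (send(from=B, to=A, msg='resp')): A:[resp] B:[] C:[]
After 8 (send(from=A, to=C, msg='req')): A:[resp] B:[] C:[req]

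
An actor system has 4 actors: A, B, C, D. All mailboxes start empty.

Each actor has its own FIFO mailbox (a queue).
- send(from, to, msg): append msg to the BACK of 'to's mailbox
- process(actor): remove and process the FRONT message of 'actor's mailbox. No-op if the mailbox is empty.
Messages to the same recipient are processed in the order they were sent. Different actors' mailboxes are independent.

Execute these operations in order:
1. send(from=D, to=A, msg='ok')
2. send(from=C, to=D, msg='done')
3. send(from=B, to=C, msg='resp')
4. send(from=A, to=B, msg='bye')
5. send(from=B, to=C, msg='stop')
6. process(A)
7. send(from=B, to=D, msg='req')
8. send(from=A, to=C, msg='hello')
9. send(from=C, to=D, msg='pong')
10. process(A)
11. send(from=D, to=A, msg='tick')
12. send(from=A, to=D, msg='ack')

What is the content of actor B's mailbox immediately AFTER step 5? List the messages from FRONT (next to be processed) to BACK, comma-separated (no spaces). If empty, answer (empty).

After 1 (send(from=D, to=A, msg='ok')): A:[ok] B:[] C:[] D:[]
After 2 (send(from=C, to=D, msg='done')): A:[ok] B:[] C:[] D:[done]
After 3 (send(from=B, to=C, msg='resp')): A:[ok] B:[] C:[resp] D:[done]
After 4 (send(from=A, to=B, msg='bye')): A:[ok] B:[bye] C:[resp] D:[done]
After 5 (send(from=B, to=C, msg='stop')): A:[ok] B:[bye] C:[resp,stop] D:[done]

bye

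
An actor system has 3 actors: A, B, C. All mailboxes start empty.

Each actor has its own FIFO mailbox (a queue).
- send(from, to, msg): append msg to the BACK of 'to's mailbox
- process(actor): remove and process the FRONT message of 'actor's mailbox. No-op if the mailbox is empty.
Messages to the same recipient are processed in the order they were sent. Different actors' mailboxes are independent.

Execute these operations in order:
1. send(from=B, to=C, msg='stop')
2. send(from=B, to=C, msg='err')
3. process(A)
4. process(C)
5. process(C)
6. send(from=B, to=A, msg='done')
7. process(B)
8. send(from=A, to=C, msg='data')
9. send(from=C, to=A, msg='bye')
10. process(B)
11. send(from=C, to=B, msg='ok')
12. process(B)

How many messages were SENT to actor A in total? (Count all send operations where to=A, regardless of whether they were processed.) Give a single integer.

After 1 (send(from=B, to=C, msg='stop')): A:[] B:[] C:[stop]
After 2 (send(from=B, to=C, msg='err')): A:[] B:[] C:[stop,err]
After 3 (process(A)): A:[] B:[] C:[stop,err]
After 4 (process(C)): A:[] B:[] C:[err]
After 5 (process(C)): A:[] B:[] C:[]
After 6 (send(from=B, to=A, msg='done')): A:[done] B:[] C:[]
After 7 (process(B)): A:[done] B:[] C:[]
After 8 (send(from=A, to=C, msg='data')): A:[done] B:[] C:[data]
After 9 (send(from=C, to=A, msg='bye')): A:[done,bye] B:[] C:[data]
After 10 (process(B)): A:[done,bye] B:[] C:[data]
After 11 (send(from=C, to=B, msg='ok')): A:[done,bye] B:[ok] C:[data]
After 12 (process(B)): A:[done,bye] B:[] C:[data]

Answer: 2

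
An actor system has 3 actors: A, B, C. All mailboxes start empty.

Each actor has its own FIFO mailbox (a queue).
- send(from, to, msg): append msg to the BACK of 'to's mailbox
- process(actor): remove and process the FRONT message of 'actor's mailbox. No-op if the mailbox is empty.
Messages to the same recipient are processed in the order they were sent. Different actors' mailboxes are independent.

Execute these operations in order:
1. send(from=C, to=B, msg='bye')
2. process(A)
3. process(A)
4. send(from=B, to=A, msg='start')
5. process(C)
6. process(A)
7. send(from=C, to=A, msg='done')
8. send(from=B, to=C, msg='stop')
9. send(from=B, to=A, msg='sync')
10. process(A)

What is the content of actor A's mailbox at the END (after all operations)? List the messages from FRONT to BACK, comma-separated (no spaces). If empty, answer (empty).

After 1 (send(from=C, to=B, msg='bye')): A:[] B:[bye] C:[]
After 2 (process(A)): A:[] B:[bye] C:[]
After 3 (process(A)): A:[] B:[bye] C:[]
After 4 (send(from=B, to=A, msg='start')): A:[start] B:[bye] C:[]
After 5 (process(C)): A:[start] B:[bye] C:[]
After 6 (process(A)): A:[] B:[bye] C:[]
After 7 (send(from=C, to=A, msg='done')): A:[done] B:[bye] C:[]
After 8 (send(from=B, to=C, msg='stop')): A:[done] B:[bye] C:[stop]
After 9 (send(from=B, to=A, msg='sync')): A:[done,sync] B:[bye] C:[stop]
After 10 (process(A)): A:[sync] B:[bye] C:[stop]

Answer: sync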